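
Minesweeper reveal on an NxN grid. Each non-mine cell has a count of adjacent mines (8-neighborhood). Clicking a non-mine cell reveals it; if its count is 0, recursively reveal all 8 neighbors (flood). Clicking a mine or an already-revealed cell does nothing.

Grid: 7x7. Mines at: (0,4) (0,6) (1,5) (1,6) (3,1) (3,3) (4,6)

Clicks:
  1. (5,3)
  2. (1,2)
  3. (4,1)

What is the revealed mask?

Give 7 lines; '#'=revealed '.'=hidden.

Answer: ####...
####...
####...
.......
######.
#######
#######

Derivation:
Click 1 (5,3) count=0: revealed 20 new [(4,0) (4,1) (4,2) (4,3) (4,4) (4,5) (5,0) (5,1) (5,2) (5,3) (5,4) (5,5) (5,6) (6,0) (6,1) (6,2) (6,3) (6,4) (6,5) (6,6)] -> total=20
Click 2 (1,2) count=0: revealed 12 new [(0,0) (0,1) (0,2) (0,3) (1,0) (1,1) (1,2) (1,3) (2,0) (2,1) (2,2) (2,3)] -> total=32
Click 3 (4,1) count=1: revealed 0 new [(none)] -> total=32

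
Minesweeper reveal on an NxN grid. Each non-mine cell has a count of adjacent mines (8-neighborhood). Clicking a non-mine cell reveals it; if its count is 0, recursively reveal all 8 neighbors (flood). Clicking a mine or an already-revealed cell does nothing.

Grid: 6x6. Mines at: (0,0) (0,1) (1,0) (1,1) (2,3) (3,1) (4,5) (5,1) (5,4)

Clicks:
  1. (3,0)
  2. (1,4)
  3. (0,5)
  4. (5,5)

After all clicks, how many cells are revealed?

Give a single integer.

Answer: 14

Derivation:
Click 1 (3,0) count=1: revealed 1 new [(3,0)] -> total=1
Click 2 (1,4) count=1: revealed 1 new [(1,4)] -> total=2
Click 3 (0,5) count=0: revealed 11 new [(0,2) (0,3) (0,4) (0,5) (1,2) (1,3) (1,5) (2,4) (2,5) (3,4) (3,5)] -> total=13
Click 4 (5,5) count=2: revealed 1 new [(5,5)] -> total=14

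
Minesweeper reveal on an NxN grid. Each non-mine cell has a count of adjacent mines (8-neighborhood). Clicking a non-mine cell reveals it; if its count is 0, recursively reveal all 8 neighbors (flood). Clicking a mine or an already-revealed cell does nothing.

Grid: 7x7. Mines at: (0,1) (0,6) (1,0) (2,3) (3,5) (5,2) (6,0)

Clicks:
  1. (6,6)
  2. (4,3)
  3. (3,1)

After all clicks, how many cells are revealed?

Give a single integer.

Answer: 23

Derivation:
Click 1 (6,6) count=0: revealed 12 new [(4,3) (4,4) (4,5) (4,6) (5,3) (5,4) (5,5) (5,6) (6,3) (6,4) (6,5) (6,6)] -> total=12
Click 2 (4,3) count=1: revealed 0 new [(none)] -> total=12
Click 3 (3,1) count=0: revealed 11 new [(2,0) (2,1) (2,2) (3,0) (3,1) (3,2) (4,0) (4,1) (4,2) (5,0) (5,1)] -> total=23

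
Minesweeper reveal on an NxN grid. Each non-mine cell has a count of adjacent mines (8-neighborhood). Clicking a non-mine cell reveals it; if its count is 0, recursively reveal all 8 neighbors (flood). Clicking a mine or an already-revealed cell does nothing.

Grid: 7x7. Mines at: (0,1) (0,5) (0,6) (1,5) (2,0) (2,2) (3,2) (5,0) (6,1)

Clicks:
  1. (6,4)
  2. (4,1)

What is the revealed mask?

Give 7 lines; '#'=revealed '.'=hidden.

Answer: .......
.......
...####
...####
.######
..#####
..#####

Derivation:
Click 1 (6,4) count=0: revealed 23 new [(2,3) (2,4) (2,5) (2,6) (3,3) (3,4) (3,5) (3,6) (4,2) (4,3) (4,4) (4,5) (4,6) (5,2) (5,3) (5,4) (5,5) (5,6) (6,2) (6,3) (6,4) (6,5) (6,6)] -> total=23
Click 2 (4,1) count=2: revealed 1 new [(4,1)] -> total=24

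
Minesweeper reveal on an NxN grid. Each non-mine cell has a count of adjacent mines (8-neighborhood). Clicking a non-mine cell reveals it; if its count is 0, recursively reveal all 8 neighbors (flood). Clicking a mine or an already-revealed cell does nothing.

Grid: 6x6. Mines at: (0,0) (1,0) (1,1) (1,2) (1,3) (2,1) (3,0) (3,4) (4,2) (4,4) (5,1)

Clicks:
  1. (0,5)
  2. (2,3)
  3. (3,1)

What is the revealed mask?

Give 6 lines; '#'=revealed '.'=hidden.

Click 1 (0,5) count=0: revealed 6 new [(0,4) (0,5) (1,4) (1,5) (2,4) (2,5)] -> total=6
Click 2 (2,3) count=3: revealed 1 new [(2,3)] -> total=7
Click 3 (3,1) count=3: revealed 1 new [(3,1)] -> total=8

Answer: ....##
....##
...###
.#....
......
......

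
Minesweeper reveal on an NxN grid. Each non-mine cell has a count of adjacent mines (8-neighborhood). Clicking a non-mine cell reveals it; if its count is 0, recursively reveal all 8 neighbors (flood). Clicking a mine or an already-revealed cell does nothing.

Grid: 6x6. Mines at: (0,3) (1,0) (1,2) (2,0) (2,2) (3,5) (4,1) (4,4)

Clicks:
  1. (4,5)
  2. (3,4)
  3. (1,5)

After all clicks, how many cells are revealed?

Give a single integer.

Click 1 (4,5) count=2: revealed 1 new [(4,5)] -> total=1
Click 2 (3,4) count=2: revealed 1 new [(3,4)] -> total=2
Click 3 (1,5) count=0: revealed 6 new [(0,4) (0,5) (1,4) (1,5) (2,4) (2,5)] -> total=8

Answer: 8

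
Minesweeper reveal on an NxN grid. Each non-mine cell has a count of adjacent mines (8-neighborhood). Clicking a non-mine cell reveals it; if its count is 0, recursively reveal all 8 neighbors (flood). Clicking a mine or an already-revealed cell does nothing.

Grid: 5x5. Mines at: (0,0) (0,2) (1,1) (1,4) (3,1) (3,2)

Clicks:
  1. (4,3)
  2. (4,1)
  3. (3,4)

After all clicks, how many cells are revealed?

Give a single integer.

Click 1 (4,3) count=1: revealed 1 new [(4,3)] -> total=1
Click 2 (4,1) count=2: revealed 1 new [(4,1)] -> total=2
Click 3 (3,4) count=0: revealed 5 new [(2,3) (2,4) (3,3) (3,4) (4,4)] -> total=7

Answer: 7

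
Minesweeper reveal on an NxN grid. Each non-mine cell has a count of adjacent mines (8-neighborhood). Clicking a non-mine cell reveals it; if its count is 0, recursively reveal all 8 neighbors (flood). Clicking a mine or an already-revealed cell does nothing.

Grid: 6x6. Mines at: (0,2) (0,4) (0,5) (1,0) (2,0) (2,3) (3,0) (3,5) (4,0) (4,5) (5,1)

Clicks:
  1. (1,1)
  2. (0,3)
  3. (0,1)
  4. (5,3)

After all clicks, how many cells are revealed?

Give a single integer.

Click 1 (1,1) count=3: revealed 1 new [(1,1)] -> total=1
Click 2 (0,3) count=2: revealed 1 new [(0,3)] -> total=2
Click 3 (0,1) count=2: revealed 1 new [(0,1)] -> total=3
Click 4 (5,3) count=0: revealed 9 new [(3,2) (3,3) (3,4) (4,2) (4,3) (4,4) (5,2) (5,3) (5,4)] -> total=12

Answer: 12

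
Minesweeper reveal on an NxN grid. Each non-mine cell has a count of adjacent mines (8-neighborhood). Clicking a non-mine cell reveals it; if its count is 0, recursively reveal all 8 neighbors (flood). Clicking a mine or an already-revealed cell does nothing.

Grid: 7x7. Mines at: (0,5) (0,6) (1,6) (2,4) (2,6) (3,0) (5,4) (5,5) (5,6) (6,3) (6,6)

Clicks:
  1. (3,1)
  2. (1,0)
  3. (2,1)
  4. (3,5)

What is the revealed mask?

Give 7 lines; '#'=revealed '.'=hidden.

Click 1 (3,1) count=1: revealed 1 new [(3,1)] -> total=1
Click 2 (1,0) count=0: revealed 27 new [(0,0) (0,1) (0,2) (0,3) (0,4) (1,0) (1,1) (1,2) (1,3) (1,4) (2,0) (2,1) (2,2) (2,3) (3,2) (3,3) (4,0) (4,1) (4,2) (4,3) (5,0) (5,1) (5,2) (5,3) (6,0) (6,1) (6,2)] -> total=28
Click 3 (2,1) count=1: revealed 0 new [(none)] -> total=28
Click 4 (3,5) count=2: revealed 1 new [(3,5)] -> total=29

Answer: #####..
#####..
####...
.###.#.
####...
####...
###....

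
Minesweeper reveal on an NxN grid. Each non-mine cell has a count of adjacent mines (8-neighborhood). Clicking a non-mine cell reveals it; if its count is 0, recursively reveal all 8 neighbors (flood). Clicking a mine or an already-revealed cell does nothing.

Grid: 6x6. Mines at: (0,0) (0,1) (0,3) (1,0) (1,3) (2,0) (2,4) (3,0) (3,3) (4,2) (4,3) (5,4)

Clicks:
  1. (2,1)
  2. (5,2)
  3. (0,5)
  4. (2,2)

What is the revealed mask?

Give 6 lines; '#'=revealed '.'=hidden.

Answer: ....##
....##
.##...
......
......
..#...

Derivation:
Click 1 (2,1) count=3: revealed 1 new [(2,1)] -> total=1
Click 2 (5,2) count=2: revealed 1 new [(5,2)] -> total=2
Click 3 (0,5) count=0: revealed 4 new [(0,4) (0,5) (1,4) (1,5)] -> total=6
Click 4 (2,2) count=2: revealed 1 new [(2,2)] -> total=7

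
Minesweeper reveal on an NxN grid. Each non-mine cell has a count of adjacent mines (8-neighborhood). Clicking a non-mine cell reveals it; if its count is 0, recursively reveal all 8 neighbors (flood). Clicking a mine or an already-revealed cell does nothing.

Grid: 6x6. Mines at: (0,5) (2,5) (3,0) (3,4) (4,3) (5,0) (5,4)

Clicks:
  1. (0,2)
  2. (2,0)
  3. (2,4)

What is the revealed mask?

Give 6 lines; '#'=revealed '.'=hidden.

Click 1 (0,2) count=0: revealed 18 new [(0,0) (0,1) (0,2) (0,3) (0,4) (1,0) (1,1) (1,2) (1,3) (1,4) (2,0) (2,1) (2,2) (2,3) (2,4) (3,1) (3,2) (3,3)] -> total=18
Click 2 (2,0) count=1: revealed 0 new [(none)] -> total=18
Click 3 (2,4) count=2: revealed 0 new [(none)] -> total=18

Answer: #####.
#####.
#####.
.###..
......
......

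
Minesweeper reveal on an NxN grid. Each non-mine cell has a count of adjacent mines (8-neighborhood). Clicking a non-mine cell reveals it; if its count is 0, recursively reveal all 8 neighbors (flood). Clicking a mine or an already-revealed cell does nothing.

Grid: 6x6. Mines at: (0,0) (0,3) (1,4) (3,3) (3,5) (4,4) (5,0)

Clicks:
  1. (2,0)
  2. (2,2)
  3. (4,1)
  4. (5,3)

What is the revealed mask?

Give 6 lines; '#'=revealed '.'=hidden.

Answer: ......
###...
###...
###...
###...
...#..

Derivation:
Click 1 (2,0) count=0: revealed 12 new [(1,0) (1,1) (1,2) (2,0) (2,1) (2,2) (3,0) (3,1) (3,2) (4,0) (4,1) (4,2)] -> total=12
Click 2 (2,2) count=1: revealed 0 new [(none)] -> total=12
Click 3 (4,1) count=1: revealed 0 new [(none)] -> total=12
Click 4 (5,3) count=1: revealed 1 new [(5,3)] -> total=13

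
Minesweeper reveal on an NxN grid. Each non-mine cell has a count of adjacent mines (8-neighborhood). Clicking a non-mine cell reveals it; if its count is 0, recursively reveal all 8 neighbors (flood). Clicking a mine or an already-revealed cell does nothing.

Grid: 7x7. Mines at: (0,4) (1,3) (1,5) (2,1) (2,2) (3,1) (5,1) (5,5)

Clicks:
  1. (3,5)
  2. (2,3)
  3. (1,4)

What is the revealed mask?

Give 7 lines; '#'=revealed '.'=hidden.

Answer: .......
....#..
...####
..#####
..#####
..###..
..###..

Derivation:
Click 1 (3,5) count=0: revealed 20 new [(2,3) (2,4) (2,5) (2,6) (3,2) (3,3) (3,4) (3,5) (3,6) (4,2) (4,3) (4,4) (4,5) (4,6) (5,2) (5,3) (5,4) (6,2) (6,3) (6,4)] -> total=20
Click 2 (2,3) count=2: revealed 0 new [(none)] -> total=20
Click 3 (1,4) count=3: revealed 1 new [(1,4)] -> total=21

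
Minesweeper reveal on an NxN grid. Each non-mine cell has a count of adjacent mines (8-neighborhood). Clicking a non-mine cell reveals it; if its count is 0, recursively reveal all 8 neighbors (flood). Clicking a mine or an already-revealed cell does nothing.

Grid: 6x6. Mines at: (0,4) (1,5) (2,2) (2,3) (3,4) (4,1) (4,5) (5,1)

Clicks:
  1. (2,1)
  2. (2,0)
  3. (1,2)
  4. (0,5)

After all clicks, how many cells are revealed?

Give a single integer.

Click 1 (2,1) count=1: revealed 1 new [(2,1)] -> total=1
Click 2 (2,0) count=0: revealed 11 new [(0,0) (0,1) (0,2) (0,3) (1,0) (1,1) (1,2) (1,3) (2,0) (3,0) (3,1)] -> total=12
Click 3 (1,2) count=2: revealed 0 new [(none)] -> total=12
Click 4 (0,5) count=2: revealed 1 new [(0,5)] -> total=13

Answer: 13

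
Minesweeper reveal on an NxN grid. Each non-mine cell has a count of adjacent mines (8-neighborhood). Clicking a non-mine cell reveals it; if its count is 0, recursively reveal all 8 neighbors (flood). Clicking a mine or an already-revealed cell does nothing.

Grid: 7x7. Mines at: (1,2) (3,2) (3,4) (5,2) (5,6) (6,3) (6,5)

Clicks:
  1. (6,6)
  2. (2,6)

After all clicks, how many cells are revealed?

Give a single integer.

Answer: 17

Derivation:
Click 1 (6,6) count=2: revealed 1 new [(6,6)] -> total=1
Click 2 (2,6) count=0: revealed 16 new [(0,3) (0,4) (0,5) (0,6) (1,3) (1,4) (1,5) (1,6) (2,3) (2,4) (2,5) (2,6) (3,5) (3,6) (4,5) (4,6)] -> total=17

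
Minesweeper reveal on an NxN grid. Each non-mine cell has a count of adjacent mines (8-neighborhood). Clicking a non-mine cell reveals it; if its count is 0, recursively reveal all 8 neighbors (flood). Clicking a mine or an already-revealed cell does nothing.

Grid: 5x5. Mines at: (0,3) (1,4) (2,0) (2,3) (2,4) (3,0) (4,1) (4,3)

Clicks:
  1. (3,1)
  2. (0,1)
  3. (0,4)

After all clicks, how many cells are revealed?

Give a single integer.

Answer: 8

Derivation:
Click 1 (3,1) count=3: revealed 1 new [(3,1)] -> total=1
Click 2 (0,1) count=0: revealed 6 new [(0,0) (0,1) (0,2) (1,0) (1,1) (1,2)] -> total=7
Click 3 (0,4) count=2: revealed 1 new [(0,4)] -> total=8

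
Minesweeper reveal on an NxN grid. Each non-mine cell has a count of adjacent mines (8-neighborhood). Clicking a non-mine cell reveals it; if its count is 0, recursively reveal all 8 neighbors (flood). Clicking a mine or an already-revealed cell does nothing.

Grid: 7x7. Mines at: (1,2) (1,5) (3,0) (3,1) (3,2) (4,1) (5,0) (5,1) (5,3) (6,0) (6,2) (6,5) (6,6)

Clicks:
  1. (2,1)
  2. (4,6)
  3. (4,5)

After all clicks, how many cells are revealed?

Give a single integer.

Click 1 (2,1) count=4: revealed 1 new [(2,1)] -> total=1
Click 2 (4,6) count=0: revealed 15 new [(2,3) (2,4) (2,5) (2,6) (3,3) (3,4) (3,5) (3,6) (4,3) (4,4) (4,5) (4,6) (5,4) (5,5) (5,6)] -> total=16
Click 3 (4,5) count=0: revealed 0 new [(none)] -> total=16

Answer: 16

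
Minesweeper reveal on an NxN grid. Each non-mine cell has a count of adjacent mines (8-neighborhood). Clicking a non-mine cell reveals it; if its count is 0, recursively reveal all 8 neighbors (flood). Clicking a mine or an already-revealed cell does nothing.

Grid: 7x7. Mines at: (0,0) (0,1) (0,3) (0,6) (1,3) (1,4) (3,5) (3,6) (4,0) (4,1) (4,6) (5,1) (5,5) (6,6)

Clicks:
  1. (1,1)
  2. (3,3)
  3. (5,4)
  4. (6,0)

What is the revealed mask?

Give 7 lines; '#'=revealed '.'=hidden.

Answer: .......
.#.....
..###..
..###..
..###..
..###..
#.###..

Derivation:
Click 1 (1,1) count=2: revealed 1 new [(1,1)] -> total=1
Click 2 (3,3) count=0: revealed 15 new [(2,2) (2,3) (2,4) (3,2) (3,3) (3,4) (4,2) (4,3) (4,4) (5,2) (5,3) (5,4) (6,2) (6,3) (6,4)] -> total=16
Click 3 (5,4) count=1: revealed 0 new [(none)] -> total=16
Click 4 (6,0) count=1: revealed 1 new [(6,0)] -> total=17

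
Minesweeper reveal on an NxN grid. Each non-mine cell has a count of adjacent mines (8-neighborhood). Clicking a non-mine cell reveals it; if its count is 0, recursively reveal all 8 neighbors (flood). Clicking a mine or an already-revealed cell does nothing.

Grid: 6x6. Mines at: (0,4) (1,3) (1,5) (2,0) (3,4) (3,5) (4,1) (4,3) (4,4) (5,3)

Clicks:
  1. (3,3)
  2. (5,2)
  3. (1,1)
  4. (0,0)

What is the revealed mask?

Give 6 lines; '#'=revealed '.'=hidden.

Answer: ###...
###...
......
...#..
......
..#...

Derivation:
Click 1 (3,3) count=3: revealed 1 new [(3,3)] -> total=1
Click 2 (5,2) count=3: revealed 1 new [(5,2)] -> total=2
Click 3 (1,1) count=1: revealed 1 new [(1,1)] -> total=3
Click 4 (0,0) count=0: revealed 5 new [(0,0) (0,1) (0,2) (1,0) (1,2)] -> total=8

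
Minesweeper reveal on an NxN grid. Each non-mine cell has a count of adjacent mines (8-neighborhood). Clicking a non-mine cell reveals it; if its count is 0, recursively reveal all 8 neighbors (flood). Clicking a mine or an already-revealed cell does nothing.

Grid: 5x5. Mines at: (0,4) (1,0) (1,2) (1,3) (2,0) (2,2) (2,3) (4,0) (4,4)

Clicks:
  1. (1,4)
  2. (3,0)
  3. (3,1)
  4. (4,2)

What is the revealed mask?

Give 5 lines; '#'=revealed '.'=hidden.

Answer: .....
....#
.....
####.
.###.

Derivation:
Click 1 (1,4) count=3: revealed 1 new [(1,4)] -> total=1
Click 2 (3,0) count=2: revealed 1 new [(3,0)] -> total=2
Click 3 (3,1) count=3: revealed 1 new [(3,1)] -> total=3
Click 4 (4,2) count=0: revealed 5 new [(3,2) (3,3) (4,1) (4,2) (4,3)] -> total=8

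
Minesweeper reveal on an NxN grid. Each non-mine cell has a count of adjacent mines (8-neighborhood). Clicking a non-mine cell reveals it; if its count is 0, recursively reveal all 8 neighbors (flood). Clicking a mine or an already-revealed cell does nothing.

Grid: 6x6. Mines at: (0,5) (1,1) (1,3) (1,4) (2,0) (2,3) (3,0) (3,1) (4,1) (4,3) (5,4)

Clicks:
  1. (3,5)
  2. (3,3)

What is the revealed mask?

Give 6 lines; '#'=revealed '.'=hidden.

Click 1 (3,5) count=0: revealed 6 new [(2,4) (2,5) (3,4) (3,5) (4,4) (4,5)] -> total=6
Click 2 (3,3) count=2: revealed 1 new [(3,3)] -> total=7

Answer: ......
......
....##
...###
....##
......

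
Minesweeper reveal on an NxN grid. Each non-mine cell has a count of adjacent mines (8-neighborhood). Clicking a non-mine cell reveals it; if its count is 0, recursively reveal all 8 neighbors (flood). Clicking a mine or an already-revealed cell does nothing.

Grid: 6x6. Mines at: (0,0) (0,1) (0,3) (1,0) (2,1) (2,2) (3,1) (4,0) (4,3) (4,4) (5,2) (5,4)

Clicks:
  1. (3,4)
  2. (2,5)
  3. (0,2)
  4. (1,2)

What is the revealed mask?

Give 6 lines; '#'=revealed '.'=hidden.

Click 1 (3,4) count=2: revealed 1 new [(3,4)] -> total=1
Click 2 (2,5) count=0: revealed 10 new [(0,4) (0,5) (1,3) (1,4) (1,5) (2,3) (2,4) (2,5) (3,3) (3,5)] -> total=11
Click 3 (0,2) count=2: revealed 1 new [(0,2)] -> total=12
Click 4 (1,2) count=4: revealed 1 new [(1,2)] -> total=13

Answer: ..#.##
..####
...###
...###
......
......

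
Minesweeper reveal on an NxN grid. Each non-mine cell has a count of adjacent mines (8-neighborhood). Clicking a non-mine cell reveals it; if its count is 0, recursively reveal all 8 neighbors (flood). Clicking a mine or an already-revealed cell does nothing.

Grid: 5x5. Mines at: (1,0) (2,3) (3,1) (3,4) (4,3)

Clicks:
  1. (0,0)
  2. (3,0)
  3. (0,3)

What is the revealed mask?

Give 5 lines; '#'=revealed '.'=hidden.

Answer: #####
.####
.....
#....
.....

Derivation:
Click 1 (0,0) count=1: revealed 1 new [(0,0)] -> total=1
Click 2 (3,0) count=1: revealed 1 new [(3,0)] -> total=2
Click 3 (0,3) count=0: revealed 8 new [(0,1) (0,2) (0,3) (0,4) (1,1) (1,2) (1,3) (1,4)] -> total=10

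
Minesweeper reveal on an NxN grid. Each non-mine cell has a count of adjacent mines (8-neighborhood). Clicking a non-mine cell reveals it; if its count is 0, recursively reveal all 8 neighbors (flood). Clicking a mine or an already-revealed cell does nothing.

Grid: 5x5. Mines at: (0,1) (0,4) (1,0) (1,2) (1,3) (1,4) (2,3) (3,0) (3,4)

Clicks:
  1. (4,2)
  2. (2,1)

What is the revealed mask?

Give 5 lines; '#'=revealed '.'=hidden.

Answer: .....
.....
.#...
.###.
.###.

Derivation:
Click 1 (4,2) count=0: revealed 6 new [(3,1) (3,2) (3,3) (4,1) (4,2) (4,3)] -> total=6
Click 2 (2,1) count=3: revealed 1 new [(2,1)] -> total=7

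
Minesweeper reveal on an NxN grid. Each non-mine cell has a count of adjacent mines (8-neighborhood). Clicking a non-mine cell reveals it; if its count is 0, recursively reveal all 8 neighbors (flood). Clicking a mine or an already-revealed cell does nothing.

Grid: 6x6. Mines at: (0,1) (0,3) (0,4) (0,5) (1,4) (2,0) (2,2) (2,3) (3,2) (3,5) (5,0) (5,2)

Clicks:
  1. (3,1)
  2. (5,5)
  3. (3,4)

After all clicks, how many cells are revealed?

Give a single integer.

Answer: 8

Derivation:
Click 1 (3,1) count=3: revealed 1 new [(3,1)] -> total=1
Click 2 (5,5) count=0: revealed 6 new [(4,3) (4,4) (4,5) (5,3) (5,4) (5,5)] -> total=7
Click 3 (3,4) count=2: revealed 1 new [(3,4)] -> total=8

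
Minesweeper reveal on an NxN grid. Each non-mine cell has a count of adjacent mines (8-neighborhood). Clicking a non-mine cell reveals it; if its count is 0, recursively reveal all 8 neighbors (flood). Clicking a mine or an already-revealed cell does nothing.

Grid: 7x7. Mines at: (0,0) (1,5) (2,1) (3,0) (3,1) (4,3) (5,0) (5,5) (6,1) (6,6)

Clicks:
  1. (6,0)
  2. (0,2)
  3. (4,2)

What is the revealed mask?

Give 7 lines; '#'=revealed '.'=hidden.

Answer: .####..
.####..
..###..
..###..
..#....
.......
#......

Derivation:
Click 1 (6,0) count=2: revealed 1 new [(6,0)] -> total=1
Click 2 (0,2) count=0: revealed 14 new [(0,1) (0,2) (0,3) (0,4) (1,1) (1,2) (1,3) (1,4) (2,2) (2,3) (2,4) (3,2) (3,3) (3,4)] -> total=15
Click 3 (4,2) count=2: revealed 1 new [(4,2)] -> total=16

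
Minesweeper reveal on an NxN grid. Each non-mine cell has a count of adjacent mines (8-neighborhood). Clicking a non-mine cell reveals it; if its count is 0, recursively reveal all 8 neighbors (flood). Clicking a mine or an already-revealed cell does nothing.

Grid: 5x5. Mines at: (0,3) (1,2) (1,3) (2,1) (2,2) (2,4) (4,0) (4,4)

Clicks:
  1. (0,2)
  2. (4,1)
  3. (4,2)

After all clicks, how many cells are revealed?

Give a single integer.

Click 1 (0,2) count=3: revealed 1 new [(0,2)] -> total=1
Click 2 (4,1) count=1: revealed 1 new [(4,1)] -> total=2
Click 3 (4,2) count=0: revealed 5 new [(3,1) (3,2) (3,3) (4,2) (4,3)] -> total=7

Answer: 7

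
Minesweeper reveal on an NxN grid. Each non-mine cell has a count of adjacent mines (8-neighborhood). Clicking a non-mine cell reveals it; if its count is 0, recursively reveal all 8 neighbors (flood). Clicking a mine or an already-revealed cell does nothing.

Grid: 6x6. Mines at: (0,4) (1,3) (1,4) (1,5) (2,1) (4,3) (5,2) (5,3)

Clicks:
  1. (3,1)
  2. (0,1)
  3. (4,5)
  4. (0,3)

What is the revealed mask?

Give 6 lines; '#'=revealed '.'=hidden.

Click 1 (3,1) count=1: revealed 1 new [(3,1)] -> total=1
Click 2 (0,1) count=0: revealed 6 new [(0,0) (0,1) (0,2) (1,0) (1,1) (1,2)] -> total=7
Click 3 (4,5) count=0: revealed 8 new [(2,4) (2,5) (3,4) (3,5) (4,4) (4,5) (5,4) (5,5)] -> total=15
Click 4 (0,3) count=3: revealed 1 new [(0,3)] -> total=16

Answer: ####..
###...
....##
.#..##
....##
....##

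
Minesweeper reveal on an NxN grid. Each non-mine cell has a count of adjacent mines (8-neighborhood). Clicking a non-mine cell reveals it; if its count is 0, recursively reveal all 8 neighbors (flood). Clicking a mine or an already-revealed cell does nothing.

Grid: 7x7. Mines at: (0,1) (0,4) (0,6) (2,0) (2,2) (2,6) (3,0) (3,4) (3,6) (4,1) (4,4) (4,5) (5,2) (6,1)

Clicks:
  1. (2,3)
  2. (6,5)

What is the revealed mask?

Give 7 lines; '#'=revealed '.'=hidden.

Click 1 (2,3) count=2: revealed 1 new [(2,3)] -> total=1
Click 2 (6,5) count=0: revealed 8 new [(5,3) (5,4) (5,5) (5,6) (6,3) (6,4) (6,5) (6,6)] -> total=9

Answer: .......
.......
...#...
.......
.......
...####
...####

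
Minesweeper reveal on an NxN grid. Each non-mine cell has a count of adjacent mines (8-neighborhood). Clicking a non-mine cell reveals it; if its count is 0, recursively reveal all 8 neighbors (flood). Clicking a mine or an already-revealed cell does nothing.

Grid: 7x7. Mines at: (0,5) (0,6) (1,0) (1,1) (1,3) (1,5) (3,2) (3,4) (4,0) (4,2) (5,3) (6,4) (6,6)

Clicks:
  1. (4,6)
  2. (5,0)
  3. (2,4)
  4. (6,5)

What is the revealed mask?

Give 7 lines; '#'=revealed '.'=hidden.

Click 1 (4,6) count=0: revealed 8 new [(2,5) (2,6) (3,5) (3,6) (4,5) (4,6) (5,5) (5,6)] -> total=8
Click 2 (5,0) count=1: revealed 1 new [(5,0)] -> total=9
Click 3 (2,4) count=3: revealed 1 new [(2,4)] -> total=10
Click 4 (6,5) count=2: revealed 1 new [(6,5)] -> total=11

Answer: .......
.......
....###
.....##
.....##
#....##
.....#.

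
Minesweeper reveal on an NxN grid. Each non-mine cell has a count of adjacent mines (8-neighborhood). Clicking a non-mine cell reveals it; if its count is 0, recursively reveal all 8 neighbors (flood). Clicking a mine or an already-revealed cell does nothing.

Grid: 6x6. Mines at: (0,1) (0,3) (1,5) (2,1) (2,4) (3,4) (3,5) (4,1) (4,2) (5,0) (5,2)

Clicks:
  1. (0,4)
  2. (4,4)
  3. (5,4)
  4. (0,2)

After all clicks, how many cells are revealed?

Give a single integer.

Answer: 8

Derivation:
Click 1 (0,4) count=2: revealed 1 new [(0,4)] -> total=1
Click 2 (4,4) count=2: revealed 1 new [(4,4)] -> total=2
Click 3 (5,4) count=0: revealed 5 new [(4,3) (4,5) (5,3) (5,4) (5,5)] -> total=7
Click 4 (0,2) count=2: revealed 1 new [(0,2)] -> total=8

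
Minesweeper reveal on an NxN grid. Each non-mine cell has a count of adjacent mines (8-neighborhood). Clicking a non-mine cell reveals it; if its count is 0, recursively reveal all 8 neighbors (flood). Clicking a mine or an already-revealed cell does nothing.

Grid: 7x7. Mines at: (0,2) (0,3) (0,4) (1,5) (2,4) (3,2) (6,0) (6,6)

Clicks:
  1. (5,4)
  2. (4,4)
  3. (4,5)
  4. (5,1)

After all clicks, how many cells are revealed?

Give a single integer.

Click 1 (5,4) count=0: revealed 23 new [(2,5) (2,6) (3,3) (3,4) (3,5) (3,6) (4,1) (4,2) (4,3) (4,4) (4,5) (4,6) (5,1) (5,2) (5,3) (5,4) (5,5) (5,6) (6,1) (6,2) (6,3) (6,4) (6,5)] -> total=23
Click 2 (4,4) count=0: revealed 0 new [(none)] -> total=23
Click 3 (4,5) count=0: revealed 0 new [(none)] -> total=23
Click 4 (5,1) count=1: revealed 0 new [(none)] -> total=23

Answer: 23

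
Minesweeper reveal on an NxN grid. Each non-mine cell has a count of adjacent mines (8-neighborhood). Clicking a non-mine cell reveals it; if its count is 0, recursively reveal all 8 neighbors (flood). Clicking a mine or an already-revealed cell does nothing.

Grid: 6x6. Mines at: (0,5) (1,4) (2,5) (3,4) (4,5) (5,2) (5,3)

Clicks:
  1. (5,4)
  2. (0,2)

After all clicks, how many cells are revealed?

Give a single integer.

Answer: 23

Derivation:
Click 1 (5,4) count=2: revealed 1 new [(5,4)] -> total=1
Click 2 (0,2) count=0: revealed 22 new [(0,0) (0,1) (0,2) (0,3) (1,0) (1,1) (1,2) (1,3) (2,0) (2,1) (2,2) (2,3) (3,0) (3,1) (3,2) (3,3) (4,0) (4,1) (4,2) (4,3) (5,0) (5,1)] -> total=23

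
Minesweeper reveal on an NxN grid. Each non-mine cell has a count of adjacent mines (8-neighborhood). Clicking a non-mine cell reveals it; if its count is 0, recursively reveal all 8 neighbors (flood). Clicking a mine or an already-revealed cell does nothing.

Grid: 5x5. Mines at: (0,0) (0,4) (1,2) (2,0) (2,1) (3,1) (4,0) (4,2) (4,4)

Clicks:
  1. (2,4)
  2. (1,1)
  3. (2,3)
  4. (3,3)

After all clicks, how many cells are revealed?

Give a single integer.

Click 1 (2,4) count=0: revealed 6 new [(1,3) (1,4) (2,3) (2,4) (3,3) (3,4)] -> total=6
Click 2 (1,1) count=4: revealed 1 new [(1,1)] -> total=7
Click 3 (2,3) count=1: revealed 0 new [(none)] -> total=7
Click 4 (3,3) count=2: revealed 0 new [(none)] -> total=7

Answer: 7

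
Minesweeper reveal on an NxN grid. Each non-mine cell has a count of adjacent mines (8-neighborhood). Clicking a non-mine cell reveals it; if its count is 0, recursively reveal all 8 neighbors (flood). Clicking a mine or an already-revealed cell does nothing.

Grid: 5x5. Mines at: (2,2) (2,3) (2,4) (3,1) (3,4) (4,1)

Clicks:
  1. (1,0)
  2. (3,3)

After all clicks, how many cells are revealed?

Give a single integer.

Click 1 (1,0) count=0: revealed 12 new [(0,0) (0,1) (0,2) (0,3) (0,4) (1,0) (1,1) (1,2) (1,3) (1,4) (2,0) (2,1)] -> total=12
Click 2 (3,3) count=4: revealed 1 new [(3,3)] -> total=13

Answer: 13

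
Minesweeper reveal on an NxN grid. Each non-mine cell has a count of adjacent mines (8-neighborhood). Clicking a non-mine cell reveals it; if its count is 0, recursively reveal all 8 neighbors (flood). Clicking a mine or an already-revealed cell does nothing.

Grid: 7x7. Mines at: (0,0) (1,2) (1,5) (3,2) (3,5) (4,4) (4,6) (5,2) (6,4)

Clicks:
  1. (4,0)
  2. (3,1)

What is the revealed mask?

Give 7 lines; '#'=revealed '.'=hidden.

Click 1 (4,0) count=0: revealed 12 new [(1,0) (1,1) (2,0) (2,1) (3,0) (3,1) (4,0) (4,1) (5,0) (5,1) (6,0) (6,1)] -> total=12
Click 2 (3,1) count=1: revealed 0 new [(none)] -> total=12

Answer: .......
##.....
##.....
##.....
##.....
##.....
##.....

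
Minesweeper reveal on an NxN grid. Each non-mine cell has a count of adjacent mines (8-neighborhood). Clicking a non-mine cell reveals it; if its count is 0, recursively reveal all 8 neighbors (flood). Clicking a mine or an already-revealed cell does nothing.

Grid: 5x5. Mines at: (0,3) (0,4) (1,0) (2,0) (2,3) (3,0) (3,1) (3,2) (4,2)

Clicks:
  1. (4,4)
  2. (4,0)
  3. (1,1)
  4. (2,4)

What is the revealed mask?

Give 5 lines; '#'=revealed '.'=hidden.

Click 1 (4,4) count=0: revealed 4 new [(3,3) (3,4) (4,3) (4,4)] -> total=4
Click 2 (4,0) count=2: revealed 1 new [(4,0)] -> total=5
Click 3 (1,1) count=2: revealed 1 new [(1,1)] -> total=6
Click 4 (2,4) count=1: revealed 1 new [(2,4)] -> total=7

Answer: .....
.#...
....#
...##
#..##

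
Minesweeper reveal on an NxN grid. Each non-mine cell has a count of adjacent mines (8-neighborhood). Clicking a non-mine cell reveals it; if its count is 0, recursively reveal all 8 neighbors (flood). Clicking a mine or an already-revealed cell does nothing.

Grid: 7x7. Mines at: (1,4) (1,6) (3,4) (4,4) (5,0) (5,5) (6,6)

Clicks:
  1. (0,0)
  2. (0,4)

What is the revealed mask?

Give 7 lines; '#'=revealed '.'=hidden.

Click 1 (0,0) count=0: revealed 28 new [(0,0) (0,1) (0,2) (0,3) (1,0) (1,1) (1,2) (1,3) (2,0) (2,1) (2,2) (2,3) (3,0) (3,1) (3,2) (3,3) (4,0) (4,1) (4,2) (4,3) (5,1) (5,2) (5,3) (5,4) (6,1) (6,2) (6,3) (6,4)] -> total=28
Click 2 (0,4) count=1: revealed 1 new [(0,4)] -> total=29

Answer: #####..
####...
####...
####...
####...
.####..
.####..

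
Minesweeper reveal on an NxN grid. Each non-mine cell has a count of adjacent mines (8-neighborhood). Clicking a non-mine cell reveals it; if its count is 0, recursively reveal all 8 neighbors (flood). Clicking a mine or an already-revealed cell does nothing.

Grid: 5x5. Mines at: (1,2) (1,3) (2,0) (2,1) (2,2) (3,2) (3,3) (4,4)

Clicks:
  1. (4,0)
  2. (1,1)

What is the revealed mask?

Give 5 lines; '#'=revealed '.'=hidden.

Click 1 (4,0) count=0: revealed 4 new [(3,0) (3,1) (4,0) (4,1)] -> total=4
Click 2 (1,1) count=4: revealed 1 new [(1,1)] -> total=5

Answer: .....
.#...
.....
##...
##...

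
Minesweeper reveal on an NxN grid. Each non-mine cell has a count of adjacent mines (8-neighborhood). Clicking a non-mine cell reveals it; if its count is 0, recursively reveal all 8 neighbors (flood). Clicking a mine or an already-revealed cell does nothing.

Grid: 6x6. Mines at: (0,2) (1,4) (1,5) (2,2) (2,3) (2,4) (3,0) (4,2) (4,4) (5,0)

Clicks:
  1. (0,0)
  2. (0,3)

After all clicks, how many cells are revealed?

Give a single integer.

Click 1 (0,0) count=0: revealed 6 new [(0,0) (0,1) (1,0) (1,1) (2,0) (2,1)] -> total=6
Click 2 (0,3) count=2: revealed 1 new [(0,3)] -> total=7

Answer: 7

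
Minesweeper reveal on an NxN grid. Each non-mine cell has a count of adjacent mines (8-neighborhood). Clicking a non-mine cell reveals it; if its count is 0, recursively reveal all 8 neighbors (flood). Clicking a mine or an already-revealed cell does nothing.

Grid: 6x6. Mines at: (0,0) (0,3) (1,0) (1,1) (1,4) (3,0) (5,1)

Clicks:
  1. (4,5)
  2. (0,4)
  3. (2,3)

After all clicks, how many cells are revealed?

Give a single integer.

Answer: 20

Derivation:
Click 1 (4,5) count=0: revealed 19 new [(2,1) (2,2) (2,3) (2,4) (2,5) (3,1) (3,2) (3,3) (3,4) (3,5) (4,1) (4,2) (4,3) (4,4) (4,5) (5,2) (5,3) (5,4) (5,5)] -> total=19
Click 2 (0,4) count=2: revealed 1 new [(0,4)] -> total=20
Click 3 (2,3) count=1: revealed 0 new [(none)] -> total=20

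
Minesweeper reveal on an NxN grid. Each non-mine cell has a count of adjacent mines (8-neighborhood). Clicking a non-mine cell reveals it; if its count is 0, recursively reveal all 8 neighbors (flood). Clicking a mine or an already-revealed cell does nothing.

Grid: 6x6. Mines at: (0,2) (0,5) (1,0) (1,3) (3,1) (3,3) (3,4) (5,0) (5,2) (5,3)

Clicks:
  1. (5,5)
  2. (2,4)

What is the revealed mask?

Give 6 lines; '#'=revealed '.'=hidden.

Click 1 (5,5) count=0: revealed 4 new [(4,4) (4,5) (5,4) (5,5)] -> total=4
Click 2 (2,4) count=3: revealed 1 new [(2,4)] -> total=5

Answer: ......
......
....#.
......
....##
....##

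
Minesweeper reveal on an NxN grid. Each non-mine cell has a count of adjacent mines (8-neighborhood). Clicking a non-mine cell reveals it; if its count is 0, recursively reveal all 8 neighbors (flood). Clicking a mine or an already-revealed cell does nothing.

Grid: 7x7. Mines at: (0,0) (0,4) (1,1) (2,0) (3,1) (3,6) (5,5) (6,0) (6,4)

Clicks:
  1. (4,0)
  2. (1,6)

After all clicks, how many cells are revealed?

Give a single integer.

Answer: 7

Derivation:
Click 1 (4,0) count=1: revealed 1 new [(4,0)] -> total=1
Click 2 (1,6) count=0: revealed 6 new [(0,5) (0,6) (1,5) (1,6) (2,5) (2,6)] -> total=7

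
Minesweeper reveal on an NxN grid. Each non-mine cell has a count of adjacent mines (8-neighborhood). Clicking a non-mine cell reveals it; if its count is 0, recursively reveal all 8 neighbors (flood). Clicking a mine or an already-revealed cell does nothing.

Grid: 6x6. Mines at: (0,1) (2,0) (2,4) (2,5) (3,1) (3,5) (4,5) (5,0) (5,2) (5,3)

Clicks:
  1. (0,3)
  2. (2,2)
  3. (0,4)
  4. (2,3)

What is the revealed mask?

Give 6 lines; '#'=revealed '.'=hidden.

Answer: ..####
..####
..##..
......
......
......

Derivation:
Click 1 (0,3) count=0: revealed 8 new [(0,2) (0,3) (0,4) (0,5) (1,2) (1,3) (1,4) (1,5)] -> total=8
Click 2 (2,2) count=1: revealed 1 new [(2,2)] -> total=9
Click 3 (0,4) count=0: revealed 0 new [(none)] -> total=9
Click 4 (2,3) count=1: revealed 1 new [(2,3)] -> total=10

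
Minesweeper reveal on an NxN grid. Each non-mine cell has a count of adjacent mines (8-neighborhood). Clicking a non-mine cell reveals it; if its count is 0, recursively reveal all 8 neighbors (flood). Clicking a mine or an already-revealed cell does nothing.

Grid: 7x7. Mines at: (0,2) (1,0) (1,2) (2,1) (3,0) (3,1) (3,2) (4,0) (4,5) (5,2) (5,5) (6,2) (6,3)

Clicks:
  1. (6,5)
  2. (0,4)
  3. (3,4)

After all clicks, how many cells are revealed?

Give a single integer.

Click 1 (6,5) count=1: revealed 1 new [(6,5)] -> total=1
Click 2 (0,4) count=0: revealed 16 new [(0,3) (0,4) (0,5) (0,6) (1,3) (1,4) (1,5) (1,6) (2,3) (2,4) (2,5) (2,6) (3,3) (3,4) (3,5) (3,6)] -> total=17
Click 3 (3,4) count=1: revealed 0 new [(none)] -> total=17

Answer: 17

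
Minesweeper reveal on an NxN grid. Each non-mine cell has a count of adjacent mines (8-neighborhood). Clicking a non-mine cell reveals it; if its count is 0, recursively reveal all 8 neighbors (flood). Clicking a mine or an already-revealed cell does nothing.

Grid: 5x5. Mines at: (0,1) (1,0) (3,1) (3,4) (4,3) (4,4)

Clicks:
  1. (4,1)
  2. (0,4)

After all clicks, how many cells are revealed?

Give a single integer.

Answer: 10

Derivation:
Click 1 (4,1) count=1: revealed 1 new [(4,1)] -> total=1
Click 2 (0,4) count=0: revealed 9 new [(0,2) (0,3) (0,4) (1,2) (1,3) (1,4) (2,2) (2,3) (2,4)] -> total=10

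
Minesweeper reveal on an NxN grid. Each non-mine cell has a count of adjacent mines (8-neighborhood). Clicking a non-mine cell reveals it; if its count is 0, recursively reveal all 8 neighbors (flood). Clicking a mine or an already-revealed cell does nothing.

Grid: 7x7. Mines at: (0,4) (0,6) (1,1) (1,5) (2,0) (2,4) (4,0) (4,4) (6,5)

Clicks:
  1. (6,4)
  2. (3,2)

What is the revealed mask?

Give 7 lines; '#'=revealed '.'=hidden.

Click 1 (6,4) count=1: revealed 1 new [(6,4)] -> total=1
Click 2 (3,2) count=0: revealed 18 new [(2,1) (2,2) (2,3) (3,1) (3,2) (3,3) (4,1) (4,2) (4,3) (5,0) (5,1) (5,2) (5,3) (5,4) (6,0) (6,1) (6,2) (6,3)] -> total=19

Answer: .......
.......
.###...
.###...
.###...
#####..
#####..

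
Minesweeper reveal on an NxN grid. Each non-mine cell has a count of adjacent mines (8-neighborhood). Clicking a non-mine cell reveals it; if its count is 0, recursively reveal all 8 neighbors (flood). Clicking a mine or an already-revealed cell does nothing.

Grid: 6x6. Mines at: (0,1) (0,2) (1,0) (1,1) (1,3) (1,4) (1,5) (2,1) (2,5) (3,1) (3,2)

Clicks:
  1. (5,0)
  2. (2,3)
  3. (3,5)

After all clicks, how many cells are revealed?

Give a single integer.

Click 1 (5,0) count=0: revealed 15 new [(3,3) (3,4) (3,5) (4,0) (4,1) (4,2) (4,3) (4,4) (4,5) (5,0) (5,1) (5,2) (5,3) (5,4) (5,5)] -> total=15
Click 2 (2,3) count=3: revealed 1 new [(2,3)] -> total=16
Click 3 (3,5) count=1: revealed 0 new [(none)] -> total=16

Answer: 16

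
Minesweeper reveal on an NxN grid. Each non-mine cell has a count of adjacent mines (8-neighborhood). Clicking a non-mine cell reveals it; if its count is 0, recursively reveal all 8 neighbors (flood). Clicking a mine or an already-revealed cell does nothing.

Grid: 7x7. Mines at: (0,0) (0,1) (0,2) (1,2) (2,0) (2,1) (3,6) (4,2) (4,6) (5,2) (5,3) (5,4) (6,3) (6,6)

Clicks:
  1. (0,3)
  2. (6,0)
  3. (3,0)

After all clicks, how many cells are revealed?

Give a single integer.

Answer: 9

Derivation:
Click 1 (0,3) count=2: revealed 1 new [(0,3)] -> total=1
Click 2 (6,0) count=0: revealed 8 new [(3,0) (3,1) (4,0) (4,1) (5,0) (5,1) (6,0) (6,1)] -> total=9
Click 3 (3,0) count=2: revealed 0 new [(none)] -> total=9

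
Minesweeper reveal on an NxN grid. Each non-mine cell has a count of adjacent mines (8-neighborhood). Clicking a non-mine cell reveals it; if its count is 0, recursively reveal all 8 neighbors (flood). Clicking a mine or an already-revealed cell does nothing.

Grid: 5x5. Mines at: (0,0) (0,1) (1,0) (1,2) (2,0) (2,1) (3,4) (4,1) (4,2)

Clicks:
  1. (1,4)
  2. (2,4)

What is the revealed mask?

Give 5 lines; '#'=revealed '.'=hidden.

Answer: ...##
...##
...##
.....
.....

Derivation:
Click 1 (1,4) count=0: revealed 6 new [(0,3) (0,4) (1,3) (1,4) (2,3) (2,4)] -> total=6
Click 2 (2,4) count=1: revealed 0 new [(none)] -> total=6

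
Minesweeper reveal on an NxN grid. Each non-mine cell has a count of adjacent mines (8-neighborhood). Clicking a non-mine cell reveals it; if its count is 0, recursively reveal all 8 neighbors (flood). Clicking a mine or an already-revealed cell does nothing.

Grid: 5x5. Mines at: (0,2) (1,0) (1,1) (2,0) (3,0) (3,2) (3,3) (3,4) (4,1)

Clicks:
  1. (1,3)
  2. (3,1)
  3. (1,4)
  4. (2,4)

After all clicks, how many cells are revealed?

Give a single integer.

Answer: 7

Derivation:
Click 1 (1,3) count=1: revealed 1 new [(1,3)] -> total=1
Click 2 (3,1) count=4: revealed 1 new [(3,1)] -> total=2
Click 3 (1,4) count=0: revealed 5 new [(0,3) (0,4) (1,4) (2,3) (2,4)] -> total=7
Click 4 (2,4) count=2: revealed 0 new [(none)] -> total=7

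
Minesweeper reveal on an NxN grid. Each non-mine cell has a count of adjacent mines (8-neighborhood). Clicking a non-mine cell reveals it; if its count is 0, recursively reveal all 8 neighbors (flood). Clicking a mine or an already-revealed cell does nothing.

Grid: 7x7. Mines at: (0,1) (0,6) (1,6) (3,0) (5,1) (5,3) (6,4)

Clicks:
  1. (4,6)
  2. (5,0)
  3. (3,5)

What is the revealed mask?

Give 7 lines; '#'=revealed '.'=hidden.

Answer: ..####.
.#####.
.######
.######
.######
#...###
.....##

Derivation:
Click 1 (4,6) count=0: revealed 32 new [(0,2) (0,3) (0,4) (0,5) (1,1) (1,2) (1,3) (1,4) (1,5) (2,1) (2,2) (2,3) (2,4) (2,5) (2,6) (3,1) (3,2) (3,3) (3,4) (3,5) (3,6) (4,1) (4,2) (4,3) (4,4) (4,5) (4,6) (5,4) (5,5) (5,6) (6,5) (6,6)] -> total=32
Click 2 (5,0) count=1: revealed 1 new [(5,0)] -> total=33
Click 3 (3,5) count=0: revealed 0 new [(none)] -> total=33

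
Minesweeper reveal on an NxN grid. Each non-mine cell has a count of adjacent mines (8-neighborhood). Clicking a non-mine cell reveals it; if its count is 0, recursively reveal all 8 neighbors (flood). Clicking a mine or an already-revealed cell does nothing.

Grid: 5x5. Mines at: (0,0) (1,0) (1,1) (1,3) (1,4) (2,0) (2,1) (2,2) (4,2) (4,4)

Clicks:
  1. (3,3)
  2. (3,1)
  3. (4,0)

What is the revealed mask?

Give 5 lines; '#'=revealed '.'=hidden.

Answer: .....
.....
.....
##.#.
##...

Derivation:
Click 1 (3,3) count=3: revealed 1 new [(3,3)] -> total=1
Click 2 (3,1) count=4: revealed 1 new [(3,1)] -> total=2
Click 3 (4,0) count=0: revealed 3 new [(3,0) (4,0) (4,1)] -> total=5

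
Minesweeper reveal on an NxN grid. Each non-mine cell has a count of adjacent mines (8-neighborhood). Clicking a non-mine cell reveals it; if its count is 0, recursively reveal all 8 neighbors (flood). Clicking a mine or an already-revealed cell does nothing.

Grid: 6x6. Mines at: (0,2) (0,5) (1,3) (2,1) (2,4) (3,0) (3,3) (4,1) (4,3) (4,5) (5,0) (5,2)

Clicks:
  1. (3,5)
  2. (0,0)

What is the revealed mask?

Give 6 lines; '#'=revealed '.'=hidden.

Answer: ##....
##....
......
.....#
......
......

Derivation:
Click 1 (3,5) count=2: revealed 1 new [(3,5)] -> total=1
Click 2 (0,0) count=0: revealed 4 new [(0,0) (0,1) (1,0) (1,1)] -> total=5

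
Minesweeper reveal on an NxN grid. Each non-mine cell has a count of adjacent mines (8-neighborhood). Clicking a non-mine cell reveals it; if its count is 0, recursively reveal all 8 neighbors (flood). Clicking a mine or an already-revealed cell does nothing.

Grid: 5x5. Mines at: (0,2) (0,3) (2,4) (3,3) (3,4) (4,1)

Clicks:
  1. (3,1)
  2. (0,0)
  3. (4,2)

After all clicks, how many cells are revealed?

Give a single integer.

Answer: 12

Derivation:
Click 1 (3,1) count=1: revealed 1 new [(3,1)] -> total=1
Click 2 (0,0) count=0: revealed 10 new [(0,0) (0,1) (1,0) (1,1) (1,2) (2,0) (2,1) (2,2) (3,0) (3,2)] -> total=11
Click 3 (4,2) count=2: revealed 1 new [(4,2)] -> total=12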